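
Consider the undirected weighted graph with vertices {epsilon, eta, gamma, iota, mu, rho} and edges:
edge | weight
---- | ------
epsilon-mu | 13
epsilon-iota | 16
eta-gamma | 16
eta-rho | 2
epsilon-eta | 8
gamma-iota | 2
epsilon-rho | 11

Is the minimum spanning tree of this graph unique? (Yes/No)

No

Kruskal: consider edges lightest-first.
eta-rho (2): add — endpoints in different components.
gamma-iota (2): add — endpoints in different components.
epsilon-eta (8): add — endpoints in different components.
epsilon-rho (11): skip — epsilon and rho already connected.
epsilon-mu (13): add — endpoints in different components.
epsilon-iota (16): add — endpoints in different components.
Non-tree edge eta-gamma has weight 16, equal to the heaviest edge on its tree cycle — swapping gives another MST of the same weight. Not unique.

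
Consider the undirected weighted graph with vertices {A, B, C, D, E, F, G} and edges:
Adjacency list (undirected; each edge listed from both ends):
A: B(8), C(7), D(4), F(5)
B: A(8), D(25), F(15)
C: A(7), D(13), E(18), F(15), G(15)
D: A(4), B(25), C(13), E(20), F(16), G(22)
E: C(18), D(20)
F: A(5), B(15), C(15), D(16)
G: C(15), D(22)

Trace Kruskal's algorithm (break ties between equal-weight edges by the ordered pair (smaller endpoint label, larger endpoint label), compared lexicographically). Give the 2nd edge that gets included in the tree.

Sort edges by weight, then run Kruskal:
A—D (4): add — endpoints in different components.
A—F (5): add — endpoints in different components.
A—C (7): add — endpoints in different components.
A—B (8): add — endpoints in different components.
C—D (13): skip — C and D already connected.
B—F (15): skip — B and F already connected.
C—F (15): skip — C and F already connected.
C—G (15): add — endpoints in different components.
D—F (16): skip — D and F already connected.
C—E (18): add — endpoints in different components.
The 2nd edge added is A—F.

A-F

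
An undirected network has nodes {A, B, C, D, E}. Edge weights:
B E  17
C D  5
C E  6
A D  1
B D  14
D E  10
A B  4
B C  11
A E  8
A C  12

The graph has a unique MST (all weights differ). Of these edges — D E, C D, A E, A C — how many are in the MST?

1

Kruskal: consider edges lightest-first.
A D (1): add. Components now {A,D} {B} {C} {E}
A B (4): add. Components now {A,B,D} {C} {E}
C D (5): add. Components now {A,B,C,D} {E}
C E (6): add. Components now {A,B,C,D,E}
MST edge set: {A D, A B, C D, C E}.
Of the listed edges, {C D} are in the MST → 1.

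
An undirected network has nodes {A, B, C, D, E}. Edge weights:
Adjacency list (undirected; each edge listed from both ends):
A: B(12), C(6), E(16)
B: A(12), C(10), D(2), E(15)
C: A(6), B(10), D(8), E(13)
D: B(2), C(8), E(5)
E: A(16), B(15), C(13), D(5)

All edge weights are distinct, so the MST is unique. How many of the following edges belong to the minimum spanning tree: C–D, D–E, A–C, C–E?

Kruskal: consider edges lightest-first.
B–D (2): add. Components now {A} {B,D} {C} {E}
D–E (5): add. Components now {A} {B,D,E} {C}
A–C (6): add. Components now {A,C} {B,D,E}
C–D (8): add. Components now {A,B,C,D,E}
MST edge set: {B–D, D–E, A–C, C–D}.
Of the listed edges, {C–D, D–E, A–C} are in the MST → 3.

3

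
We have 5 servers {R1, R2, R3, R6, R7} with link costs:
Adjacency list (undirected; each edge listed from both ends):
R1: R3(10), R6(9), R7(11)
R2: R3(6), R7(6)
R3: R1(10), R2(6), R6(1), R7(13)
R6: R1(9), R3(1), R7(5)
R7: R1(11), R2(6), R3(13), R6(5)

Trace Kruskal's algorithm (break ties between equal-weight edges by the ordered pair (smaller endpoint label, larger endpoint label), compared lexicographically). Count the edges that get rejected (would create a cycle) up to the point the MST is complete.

Kruskal's algorithm — process edges by increasing weight (ties by edge label):
R3—R6 (1): add — endpoints in different components.
R6—R7 (5): add — endpoints in different components.
R2—R3 (6): add — endpoints in different components.
R2—R7 (6): skip — R2 and R7 already connected.
R1—R6 (9): add — endpoints in different components.
Edges rejected before the tree was complete: 1.

1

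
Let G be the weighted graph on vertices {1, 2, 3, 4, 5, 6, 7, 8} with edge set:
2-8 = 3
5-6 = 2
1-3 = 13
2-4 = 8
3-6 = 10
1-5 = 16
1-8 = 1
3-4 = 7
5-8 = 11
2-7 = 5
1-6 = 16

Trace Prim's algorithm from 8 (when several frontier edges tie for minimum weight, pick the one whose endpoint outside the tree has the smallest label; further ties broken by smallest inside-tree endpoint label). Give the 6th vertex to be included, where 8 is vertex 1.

Prim, starting at 8.
Step 1: frontier [1-8 1, 2-8 3, 5-8 11] → take 1-8 (1); add 1.
Step 2: frontier [1-3 13, 1-5 16, 1-6 16, 2-8 3, 5-8 11] → take 2-8 (3); add 2.
Step 3: frontier [1-3 13, 1-5 16, 1-6 16, 2-7 5, 2-4 8, 5-8 11] → take 2-7 (5); add 7.
Step 4: frontier [1-3 13, 1-5 16, 1-6 16, 2-4 8, 5-8 11] → take 2-4 (8); add 4.
Step 5: frontier [1-3 13, 1-5 16, 1-6 16, 3-4 7, 5-8 11] → take 3-4 (7); add 3.
Step 6: frontier [1-5 16, 1-6 16, 3-6 10, 5-8 11] → take 3-6 (10); add 6.
Step 7: frontier [1-5 16, 5-6 2, 5-8 11] → take 5-6 (2); add 5.
Vertex order: 8, 1, 2, 7, 4, 3, 6, 5. The 6th vertex is 3.

3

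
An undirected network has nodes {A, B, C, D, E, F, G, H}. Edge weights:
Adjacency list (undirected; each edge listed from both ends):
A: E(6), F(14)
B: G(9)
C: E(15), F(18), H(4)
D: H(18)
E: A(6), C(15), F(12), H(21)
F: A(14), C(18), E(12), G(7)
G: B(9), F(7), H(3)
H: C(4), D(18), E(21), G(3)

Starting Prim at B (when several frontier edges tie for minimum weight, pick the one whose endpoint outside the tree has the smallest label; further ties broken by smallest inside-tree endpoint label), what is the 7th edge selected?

D-H

Prim's algorithm from B:
Step 1: cheapest edge leaving the tree is B—G (9); add G.
Step 2: cheapest edge leaving the tree is G—H (3); add H.
Step 3: cheapest edge leaving the tree is C—H (4); add C.
Step 4: cheapest edge leaving the tree is F—G (7); add F.
Step 5: cheapest edge leaving the tree is E—F (12); add E.
Step 6: cheapest edge leaving the tree is A—E (6); add A.
Step 7: cheapest edge leaving the tree is D—H (18); add D.
The 7th edge added is D—H.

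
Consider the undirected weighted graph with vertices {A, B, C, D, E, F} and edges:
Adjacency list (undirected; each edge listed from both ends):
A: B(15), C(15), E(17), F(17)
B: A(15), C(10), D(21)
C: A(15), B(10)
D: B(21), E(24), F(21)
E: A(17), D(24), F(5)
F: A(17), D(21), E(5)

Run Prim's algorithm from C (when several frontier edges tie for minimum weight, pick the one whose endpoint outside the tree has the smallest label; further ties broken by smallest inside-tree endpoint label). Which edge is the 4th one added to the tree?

E-F

Prim, starting at C.
Step 1: frontier [B–C 10, A–C 15] → take B–C (10); add B.
Step 2: frontier [A–B 15, B–D 21, A–C 15] → take A–B (15); add A.
Step 3: frontier [A–E 17, A–F 17, B–D 21] → take A–E (17); add E.
Step 4: frontier [A–F 17, B–D 21, E–F 5, D–E 24] → take E–F (5); add F.
Step 5: frontier [B–D 21, D–E 24, D–F 21] → take B–D (21); add D.
The 4th edge added is E–F.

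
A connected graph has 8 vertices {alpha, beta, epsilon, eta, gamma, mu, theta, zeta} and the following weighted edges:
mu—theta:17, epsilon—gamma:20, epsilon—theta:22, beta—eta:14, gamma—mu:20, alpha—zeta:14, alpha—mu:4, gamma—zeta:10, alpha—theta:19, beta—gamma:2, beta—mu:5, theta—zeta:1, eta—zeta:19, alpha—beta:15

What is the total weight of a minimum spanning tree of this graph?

56

Grow the tree from gamma using Prim:
Step 1: cheapest edge leaving the tree is beta—gamma (2); add beta.
Step 2: cheapest edge leaving the tree is beta—mu (5); add mu.
Step 3: cheapest edge leaving the tree is alpha—mu (4); add alpha.
Step 4: cheapest edge leaving the tree is gamma—zeta (10); add zeta.
Step 5: cheapest edge leaving the tree is theta—zeta (1); add theta.
Step 6: cheapest edge leaving the tree is beta—eta (14); add eta.
Step 7: cheapest edge leaving the tree is epsilon—gamma (20); add epsilon.
MST edges: beta—gamma, beta—mu, alpha—mu, gamma—zeta, theta—zeta, beta—eta, epsilon—gamma; total weight 2+5+4+10+1+14+20 = 56.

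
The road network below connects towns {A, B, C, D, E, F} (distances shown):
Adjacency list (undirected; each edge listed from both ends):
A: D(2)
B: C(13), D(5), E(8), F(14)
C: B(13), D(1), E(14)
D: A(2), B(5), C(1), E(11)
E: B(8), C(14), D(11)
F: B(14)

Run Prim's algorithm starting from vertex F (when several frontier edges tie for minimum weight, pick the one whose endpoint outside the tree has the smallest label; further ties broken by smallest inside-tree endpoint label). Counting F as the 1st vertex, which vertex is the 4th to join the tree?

Grow the tree from F using Prim:
Step 1: frontier [B-F 14] → take B-F (14); add B.
Step 2: frontier [B-D 5, B-E 8, B-C 13] → take B-D (5); add D.
Step 3: frontier [B-E 8, B-C 13, C-D 1, A-D 2, D-E 11] → take C-D (1); add C.
Step 4: frontier [B-E 8, C-E 14, A-D 2, D-E 11] → take A-D (2); add A.
Step 5: frontier [B-E 8, C-E 14, D-E 11] → take B-E (8); add E.
Vertex order: F, B, D, C, A, E. The 4th vertex is C.

C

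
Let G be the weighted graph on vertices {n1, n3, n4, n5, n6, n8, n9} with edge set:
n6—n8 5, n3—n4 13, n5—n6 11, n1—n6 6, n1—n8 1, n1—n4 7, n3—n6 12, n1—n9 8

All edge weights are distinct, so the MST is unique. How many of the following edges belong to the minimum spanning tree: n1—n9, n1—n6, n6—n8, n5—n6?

3

Sort edges by weight, then run Kruskal:
n1—n8 (1): add — endpoints in different components.
n6—n8 (5): add — endpoints in different components.
n1—n6 (6): skip — n1 and n6 already connected.
n1—n4 (7): add — endpoints in different components.
n1—n9 (8): add — endpoints in different components.
n5—n6 (11): add — endpoints in different components.
n3—n6 (12): add — endpoints in different components.
MST edge set: {n1—n8, n6—n8, n1—n4, n1—n9, n5—n6, n3—n6}.
Of the listed edges, {n1—n9, n6—n8, n5—n6} are in the MST → 3.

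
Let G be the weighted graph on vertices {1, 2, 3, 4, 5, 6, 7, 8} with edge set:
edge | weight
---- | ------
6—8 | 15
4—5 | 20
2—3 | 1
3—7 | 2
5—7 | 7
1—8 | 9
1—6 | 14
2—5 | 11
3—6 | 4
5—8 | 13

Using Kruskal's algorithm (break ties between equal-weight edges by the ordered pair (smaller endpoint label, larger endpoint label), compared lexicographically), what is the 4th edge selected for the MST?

5-7

Kruskal's algorithm — process edges by increasing weight (ties by edge label):
2—3 (1): add — endpoints in different components.
3—7 (2): add — endpoints in different components.
3—6 (4): add — endpoints in different components.
5—7 (7): add — endpoints in different components.
1—8 (9): add — endpoints in different components.
2—5 (11): skip — 2 and 5 already connected.
5—8 (13): add — endpoints in different components.
1—6 (14): skip — 1 and 6 already connected.
6—8 (15): skip — 6 and 8 already connected.
4—5 (20): add — endpoints in different components.
The 4th edge added is 5—7.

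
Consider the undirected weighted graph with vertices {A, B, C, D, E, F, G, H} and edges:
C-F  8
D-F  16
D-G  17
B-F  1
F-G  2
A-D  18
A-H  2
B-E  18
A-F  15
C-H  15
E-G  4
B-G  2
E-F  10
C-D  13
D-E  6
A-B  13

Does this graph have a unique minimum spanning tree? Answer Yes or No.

No

Kruskal: consider edges lightest-first.
B-F (1): add — endpoints in different components.
A-H (2): add — endpoints in different components.
B-G (2): add — endpoints in different components.
F-G (2): skip — F and G already connected.
E-G (4): add — endpoints in different components.
D-E (6): add — endpoints in different components.
C-F (8): add — endpoints in different components.
E-F (10): skip — E and F already connected.
A-B (13): add — endpoints in different components.
Non-tree edge F-G has weight 2, equal to the heaviest edge on its tree cycle — swapping gives another MST of the same weight. Not unique.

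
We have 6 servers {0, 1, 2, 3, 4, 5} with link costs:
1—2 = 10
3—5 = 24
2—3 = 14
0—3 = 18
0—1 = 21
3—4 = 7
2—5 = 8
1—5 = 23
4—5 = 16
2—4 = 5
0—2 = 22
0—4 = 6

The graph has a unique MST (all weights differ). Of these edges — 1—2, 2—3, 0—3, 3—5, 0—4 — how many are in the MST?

2

Kruskal's algorithm — process edges by increasing weight (ties by edge label):
2—4 (5): add. Components now {0} {1} {2,4} {3} {5}
0—4 (6): add. Components now {0,2,4} {1} {3} {5}
3—4 (7): add. Components now {0,2,3,4} {1} {5}
2—5 (8): add. Components now {0,2,3,4,5} {1}
1—2 (10): add. Components now {0,1,2,3,4,5}
MST edge set: {2—4, 0—4, 3—4, 2—5, 1—2}.
Of the listed edges, {1—2, 0—4} are in the MST → 2.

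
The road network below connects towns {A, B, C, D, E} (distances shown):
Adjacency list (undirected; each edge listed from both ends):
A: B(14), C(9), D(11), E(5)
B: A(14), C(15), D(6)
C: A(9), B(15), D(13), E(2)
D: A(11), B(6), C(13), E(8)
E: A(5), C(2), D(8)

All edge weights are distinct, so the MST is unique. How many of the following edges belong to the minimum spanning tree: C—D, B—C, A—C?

Sort edges by weight, then run Kruskal:
C—E (2): add — endpoints in different components.
A—E (5): add — endpoints in different components.
B—D (6): add — endpoints in different components.
D—E (8): add — endpoints in different components.
MST edge set: {C—E, A—E, B—D, D—E}.
Of the listed edges, {} are in the MST → 0.

0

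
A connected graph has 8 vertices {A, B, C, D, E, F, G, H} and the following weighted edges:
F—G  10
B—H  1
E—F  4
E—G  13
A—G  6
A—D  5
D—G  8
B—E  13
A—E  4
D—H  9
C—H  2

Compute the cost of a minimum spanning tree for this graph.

Prim's algorithm from E:
Step 1: frontier [A—E 4, E—F 4, B—E 13, E—G 13] → take A—E (4); add A.
Step 2: frontier [A—D 5, A—G 6, E—F 4, B—E 13, E—G 13] → take E—F (4); add F.
Step 3: frontier [A—D 5, A—G 6, B—E 13, E—G 13, F—G 10] → take A—D (5); add D.
Step 4: frontier [A—G 6, D—G 8, D—H 9, B—E 13, E—G 13, F—G 10] → take A—G (6); add G.
Step 5: frontier [D—H 9, B—E 13] → take D—H (9); add H.
Step 6: frontier [B—E 13, B—H 1, C—H 2] → take B—H (1); add B.
Step 7: frontier [C—H 2] → take C—H (2); add C.
MST edges: A—E, E—F, A—D, A—G, D—H, B—H, C—H; total weight 4+4+5+6+9+1+2 = 31.

31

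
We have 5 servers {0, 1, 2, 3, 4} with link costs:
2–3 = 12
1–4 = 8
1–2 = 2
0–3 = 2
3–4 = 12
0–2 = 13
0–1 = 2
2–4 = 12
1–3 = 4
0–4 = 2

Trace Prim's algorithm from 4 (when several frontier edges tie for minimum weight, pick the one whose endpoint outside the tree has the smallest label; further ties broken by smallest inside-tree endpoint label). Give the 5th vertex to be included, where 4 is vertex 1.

3

Grow the tree from 4 using Prim:
Step 1: cheapest edge leaving the tree is 0–4 (2); add 0.
Step 2: cheapest edge leaving the tree is 0–1 (2); add 1.
Step 3: cheapest edge leaving the tree is 1–2 (2); add 2.
Step 4: cheapest edge leaving the tree is 0–3 (2); add 3.
Vertex order: 4, 0, 1, 2, 3. The 5th vertex is 3.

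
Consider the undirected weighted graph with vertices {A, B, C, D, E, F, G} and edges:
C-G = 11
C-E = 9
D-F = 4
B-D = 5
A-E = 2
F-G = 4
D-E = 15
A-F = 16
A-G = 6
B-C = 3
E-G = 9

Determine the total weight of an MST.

Kruskal: consider edges lightest-first.
A-E (2): add — endpoints in different components.
B-C (3): add — endpoints in different components.
D-F (4): add — endpoints in different components.
F-G (4): add — endpoints in different components.
B-D (5): add — endpoints in different components.
A-G (6): add — endpoints in different components.
MST edges: A-E, B-C, D-F, F-G, B-D, A-G; total weight 2+3+4+4+5+6 = 24.

24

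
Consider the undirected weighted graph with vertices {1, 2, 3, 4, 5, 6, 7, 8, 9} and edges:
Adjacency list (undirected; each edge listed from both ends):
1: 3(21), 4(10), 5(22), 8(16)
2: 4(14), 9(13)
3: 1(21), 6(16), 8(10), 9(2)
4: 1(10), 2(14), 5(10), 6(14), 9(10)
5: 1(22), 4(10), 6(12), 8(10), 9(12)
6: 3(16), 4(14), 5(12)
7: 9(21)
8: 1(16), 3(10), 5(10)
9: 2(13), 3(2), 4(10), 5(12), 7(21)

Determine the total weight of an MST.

Grow the tree from 3 using Prim:
Step 1: cheapest edge leaving the tree is 3 9 (2); add 9.
Step 2: cheapest edge leaving the tree is 4 9 (10); add 4.
Step 3: cheapest edge leaving the tree is 1 4 (10); add 1.
Step 4: cheapest edge leaving the tree is 4 5 (10); add 5.
Step 5: cheapest edge leaving the tree is 3 8 (10); add 8.
Step 6: cheapest edge leaving the tree is 5 6 (12); add 6.
Step 7: cheapest edge leaving the tree is 2 9 (13); add 2.
Step 8: cheapest edge leaving the tree is 7 9 (21); add 7.
MST edges: 3 9, 4 9, 1 4, 4 5, 3 8, 5 6, 2 9, 7 9; total weight 2+10+10+10+10+12+13+21 = 88.

88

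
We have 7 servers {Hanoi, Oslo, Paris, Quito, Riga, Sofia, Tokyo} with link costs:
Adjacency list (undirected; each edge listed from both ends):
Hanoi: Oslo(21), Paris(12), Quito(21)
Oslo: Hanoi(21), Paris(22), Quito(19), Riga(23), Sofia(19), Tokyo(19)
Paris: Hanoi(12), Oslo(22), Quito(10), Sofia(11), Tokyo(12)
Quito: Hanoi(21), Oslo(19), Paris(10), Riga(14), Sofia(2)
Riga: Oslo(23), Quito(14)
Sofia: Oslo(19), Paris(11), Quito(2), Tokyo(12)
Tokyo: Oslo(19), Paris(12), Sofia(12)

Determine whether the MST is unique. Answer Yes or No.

Kruskal's algorithm — process edges by increasing weight (ties by edge label):
Quito-Sofia (2): add. Components now {Oslo} {Hanoi} {Paris} {Riga} {Quito,Sofia} {Tokyo}
Paris-Quito (10): add. Components now {Oslo} {Hanoi} {Paris,Quito,Sofia} {Riga} {Tokyo}
Paris-Sofia (11): skip — Paris and Sofia already connected.
Hanoi-Paris (12): add. Components now {Oslo} {Hanoi,Paris,Quito,Sofia} {Riga} {Tokyo}
Paris-Tokyo (12): add. Components now {Oslo} {Hanoi,Paris,Quito,Sofia,Tokyo} {Riga}
Sofia-Tokyo (12): skip — Sofia and Tokyo already connected.
Quito-Riga (14): add. Components now {Oslo} {Hanoi,Paris,Quito,Riga,Sofia,Tokyo}
Oslo-Quito (19): add. Components now {Hanoi,Oslo,Paris,Quito,Riga,Sofia,Tokyo}
Non-tree edge Oslo-Tokyo has weight 19, equal to the heaviest edge on its tree cycle — swapping gives another MST of the same weight. Not unique.

No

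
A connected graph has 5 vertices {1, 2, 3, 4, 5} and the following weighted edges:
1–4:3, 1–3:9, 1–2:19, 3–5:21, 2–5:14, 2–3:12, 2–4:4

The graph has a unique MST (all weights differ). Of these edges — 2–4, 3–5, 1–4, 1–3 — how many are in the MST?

3

Kruskal's algorithm — process edges by increasing weight (ties by edge label):
1–4 (3): add. Components now {1,4} {2} {3} {5}
2–4 (4): add. Components now {1,2,4} {3} {5}
1–3 (9): add. Components now {1,2,3,4} {5}
2–3 (12): skip — 2 and 3 already connected.
2–5 (14): add. Components now {1,2,3,4,5}
MST edge set: {1–4, 2–4, 1–3, 2–5}.
Of the listed edges, {2–4, 1–4, 1–3} are in the MST → 3.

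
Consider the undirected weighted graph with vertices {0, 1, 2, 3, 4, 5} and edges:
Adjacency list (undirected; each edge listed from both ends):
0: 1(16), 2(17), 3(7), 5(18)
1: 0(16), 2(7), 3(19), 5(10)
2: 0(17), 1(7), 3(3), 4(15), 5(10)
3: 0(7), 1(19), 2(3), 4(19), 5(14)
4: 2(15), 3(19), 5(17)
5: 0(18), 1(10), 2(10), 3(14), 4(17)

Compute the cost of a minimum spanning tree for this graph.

42

Sort edges by weight, then run Kruskal:
2—3 (3): add. Components now {0} {1} {2,3} {4} {5}
0—3 (7): add. Components now {0,2,3} {1} {4} {5}
1—2 (7): add. Components now {0,1,2,3} {4} {5}
1—5 (10): add. Components now {0,1,2,3,5} {4}
2—5 (10): skip — 2 and 5 already connected.
3—5 (14): skip — 3 and 5 already connected.
2—4 (15): add. Components now {0,1,2,3,4,5}
MST edges: 2—3, 0—3, 1—2, 1—5, 2—4; total weight 3+7+7+10+15 = 42.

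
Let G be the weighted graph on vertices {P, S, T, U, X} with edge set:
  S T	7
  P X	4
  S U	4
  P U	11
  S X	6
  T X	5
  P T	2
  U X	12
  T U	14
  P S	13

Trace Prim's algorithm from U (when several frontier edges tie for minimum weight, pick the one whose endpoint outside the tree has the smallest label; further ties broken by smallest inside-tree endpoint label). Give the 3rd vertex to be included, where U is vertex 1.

Grow the tree from U using Prim:
Step 1: frontier [S U 4, P U 11, U X 12, T U 14] → take S U (4); add S.
Step 2: frontier [S X 6, S T 7, P S 13, P U 11, U X 12, T U 14] → take S X (6); add X.
Step 3: frontier [S T 7, P S 13, P U 11, T U 14, P X 4, T X 5] → take P X (4); add P.
Step 4: frontier [P T 2, S T 7, T U 14, T X 5] → take P T (2); add T.
Vertex order: U, S, X, P, T. The 3rd vertex is X.

X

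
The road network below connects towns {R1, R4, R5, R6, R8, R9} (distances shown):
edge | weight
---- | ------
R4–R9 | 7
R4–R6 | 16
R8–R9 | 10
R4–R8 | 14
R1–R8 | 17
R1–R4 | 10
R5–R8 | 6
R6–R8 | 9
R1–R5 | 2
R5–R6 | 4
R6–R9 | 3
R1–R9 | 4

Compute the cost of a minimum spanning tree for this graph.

22

Grow the tree from R4 using Prim:
Step 1: cheapest edge leaving the tree is R4–R9 (7); add R9.
Step 2: cheapest edge leaving the tree is R6–R9 (3); add R6.
Step 3: cheapest edge leaving the tree is R1–R9 (4); add R1.
Step 4: cheapest edge leaving the tree is R1–R5 (2); add R5.
Step 5: cheapest edge leaving the tree is R5–R8 (6); add R8.
MST edges: R4–R9, R6–R9, R1–R9, R1–R5, R5–R8; total weight 7+3+4+2+6 = 22.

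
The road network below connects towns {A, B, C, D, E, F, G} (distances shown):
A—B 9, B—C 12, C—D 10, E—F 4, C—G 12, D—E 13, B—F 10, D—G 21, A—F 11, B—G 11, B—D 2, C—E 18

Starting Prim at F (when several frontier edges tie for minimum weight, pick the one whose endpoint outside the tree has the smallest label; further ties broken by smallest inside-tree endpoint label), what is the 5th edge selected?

Prim, starting at F.
Step 1: frontier [E—F 4, B—F 10, A—F 11] → take E—F (4); add E.
Step 2: frontier [D—E 13, C—E 18, B—F 10, A—F 11] → take B—F (10); add B.
Step 3: frontier [B—D 2, A—B 9, B—G 11, B—C 12, D—E 13, C—E 18, A—F 11] → take B—D (2); add D.
Step 4: frontier [A—B 9, B—G 11, B—C 12, C—D 10, D—G 21, C—E 18, A—F 11] → take A—B (9); add A.
Step 5: frontier [B—G 11, B—C 12, C—D 10, D—G 21, C—E 18] → take C—D (10); add C.
Step 6: frontier [B—G 11, C—G 12, D—G 21] → take B—G (11); add G.
The 5th edge added is C—D.

C-D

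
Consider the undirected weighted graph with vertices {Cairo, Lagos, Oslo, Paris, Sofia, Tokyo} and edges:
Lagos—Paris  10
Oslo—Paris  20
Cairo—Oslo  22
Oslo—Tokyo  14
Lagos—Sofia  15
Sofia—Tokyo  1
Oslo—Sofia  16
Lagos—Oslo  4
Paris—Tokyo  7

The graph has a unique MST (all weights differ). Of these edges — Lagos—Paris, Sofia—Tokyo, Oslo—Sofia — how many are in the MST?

Sort edges by weight, then run Kruskal:
Sofia—Tokyo (1): add. Components now {Oslo} {Sofia,Tokyo} {Paris} {Lagos} {Cairo}
Lagos—Oslo (4): add. Components now {Lagos,Oslo} {Sofia,Tokyo} {Paris} {Cairo}
Paris—Tokyo (7): add. Components now {Lagos,Oslo} {Paris,Sofia,Tokyo} {Cairo}
Lagos—Paris (10): add. Components now {Lagos,Oslo,Paris,Sofia,Tokyo} {Cairo}
Oslo—Tokyo (14): skip — Oslo and Tokyo already connected.
Lagos—Sofia (15): skip — Sofia and Lagos already connected.
Oslo—Sofia (16): skip — Oslo and Sofia already connected.
Oslo—Paris (20): skip — Oslo and Paris already connected.
Cairo—Oslo (22): add. Components now {Cairo,Lagos,Oslo,Paris,Sofia,Tokyo}
MST edge set: {Sofia—Tokyo, Lagos—Oslo, Paris—Tokyo, Lagos—Paris, Cairo—Oslo}.
Of the listed edges, {Lagos—Paris, Sofia—Tokyo} are in the MST → 2.

2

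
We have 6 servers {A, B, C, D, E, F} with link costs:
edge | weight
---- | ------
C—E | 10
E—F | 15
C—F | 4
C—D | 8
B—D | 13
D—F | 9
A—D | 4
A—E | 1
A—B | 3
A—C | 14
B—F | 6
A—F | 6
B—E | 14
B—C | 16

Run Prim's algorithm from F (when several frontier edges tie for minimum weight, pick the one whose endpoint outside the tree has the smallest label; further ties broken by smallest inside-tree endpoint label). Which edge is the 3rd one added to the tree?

A-E

Prim, starting at F.
Step 1: cheapest edge leaving the tree is C—F (4); add C.
Step 2: cheapest edge leaving the tree is A—F (6); add A.
Step 3: cheapest edge leaving the tree is A—E (1); add E.
Step 4: cheapest edge leaving the tree is A—B (3); add B.
Step 5: cheapest edge leaving the tree is A—D (4); add D.
The 3rd edge added is A—E.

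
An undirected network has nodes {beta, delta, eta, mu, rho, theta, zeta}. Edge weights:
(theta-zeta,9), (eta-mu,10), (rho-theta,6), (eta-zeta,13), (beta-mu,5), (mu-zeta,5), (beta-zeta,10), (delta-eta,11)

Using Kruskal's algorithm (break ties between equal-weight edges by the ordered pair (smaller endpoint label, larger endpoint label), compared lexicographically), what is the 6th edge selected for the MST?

Sort edges by weight, then run Kruskal:
beta-mu (5): add. Components now {zeta} {beta,mu} {eta} {theta} {delta} {rho}
mu-zeta (5): add. Components now {beta,mu,zeta} {eta} {theta} {delta} {rho}
rho-theta (6): add. Components now {beta,mu,zeta} {eta} {rho,theta} {delta}
theta-zeta (9): add. Components now {beta,mu,rho,theta,zeta} {eta} {delta}
beta-zeta (10): skip — zeta and beta already connected.
eta-mu (10): add. Components now {beta,eta,mu,rho,theta,zeta} {delta}
delta-eta (11): add. Components now {beta,delta,eta,mu,rho,theta,zeta}
The 6th edge added is delta-eta.

delta-eta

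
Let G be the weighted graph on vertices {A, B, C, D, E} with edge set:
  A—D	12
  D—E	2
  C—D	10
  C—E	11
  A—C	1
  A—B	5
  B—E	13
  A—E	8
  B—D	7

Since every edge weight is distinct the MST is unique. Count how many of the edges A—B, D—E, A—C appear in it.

Kruskal's algorithm — process edges by increasing weight (ties by edge label):
A—C (1): add. Components now {A,C} {B} {D} {E}
D—E (2): add. Components now {A,C} {B} {D,E}
A—B (5): add. Components now {A,B,C} {D,E}
B—D (7): add. Components now {A,B,C,D,E}
MST edge set: {A—C, D—E, A—B, B—D}.
Of the listed edges, {A—B, D—E, A—C} are in the MST → 3.

3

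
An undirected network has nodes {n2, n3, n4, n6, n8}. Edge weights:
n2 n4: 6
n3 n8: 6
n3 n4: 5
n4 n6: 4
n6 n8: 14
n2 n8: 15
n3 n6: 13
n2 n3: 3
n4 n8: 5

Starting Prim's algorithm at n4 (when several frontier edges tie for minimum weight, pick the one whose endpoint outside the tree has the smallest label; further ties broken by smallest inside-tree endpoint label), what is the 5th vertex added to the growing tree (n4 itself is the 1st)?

Grow the tree from n4 using Prim:
Step 1: frontier [n4 n6 4, n3 n4 5, n4 n8 5, n2 n4 6] → take n4 n6 (4); add n6.
Step 2: frontier [n3 n4 5, n4 n8 5, n2 n4 6, n3 n6 13, n6 n8 14] → take n3 n4 (5); add n3.
Step 3: frontier [n2 n3 3, n3 n8 6, n4 n8 5, n2 n4 6, n6 n8 14] → take n2 n3 (3); add n2.
Step 4: frontier [n2 n8 15, n3 n8 6, n4 n8 5, n6 n8 14] → take n4 n8 (5); add n8.
Vertex order: n4, n6, n3, n2, n8. The 5th vertex is n8.

n8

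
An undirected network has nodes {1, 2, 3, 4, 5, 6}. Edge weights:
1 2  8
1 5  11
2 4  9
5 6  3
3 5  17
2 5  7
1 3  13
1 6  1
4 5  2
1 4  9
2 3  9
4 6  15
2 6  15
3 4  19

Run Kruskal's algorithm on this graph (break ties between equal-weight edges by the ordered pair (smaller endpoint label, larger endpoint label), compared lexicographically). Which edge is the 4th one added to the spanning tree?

2-5

Kruskal: consider edges lightest-first.
1 6 (1): add — endpoints in different components.
4 5 (2): add — endpoints in different components.
5 6 (3): add — endpoints in different components.
2 5 (7): add — endpoints in different components.
1 2 (8): skip — 1 and 2 already connected.
1 4 (9): skip — 1 and 4 already connected.
2 3 (9): add — endpoints in different components.
The 4th edge added is 2 5.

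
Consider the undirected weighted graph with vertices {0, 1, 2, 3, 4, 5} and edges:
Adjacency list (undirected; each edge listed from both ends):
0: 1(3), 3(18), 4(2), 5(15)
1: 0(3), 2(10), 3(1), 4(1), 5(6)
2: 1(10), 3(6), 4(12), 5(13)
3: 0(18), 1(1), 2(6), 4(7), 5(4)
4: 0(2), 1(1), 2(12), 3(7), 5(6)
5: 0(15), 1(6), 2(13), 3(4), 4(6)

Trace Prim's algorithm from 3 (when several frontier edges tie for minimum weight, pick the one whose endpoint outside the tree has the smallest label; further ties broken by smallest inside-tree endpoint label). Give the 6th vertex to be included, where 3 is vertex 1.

Prim, starting at 3.
Step 1: cheapest edge leaving the tree is 1 3 (1); add 1.
Step 2: cheapest edge leaving the tree is 1 4 (1); add 4.
Step 3: cheapest edge leaving the tree is 0 4 (2); add 0.
Step 4: cheapest edge leaving the tree is 3 5 (4); add 5.
Step 5: cheapest edge leaving the tree is 2 3 (6); add 2.
Vertex order: 3, 1, 4, 0, 5, 2. The 6th vertex is 2.

2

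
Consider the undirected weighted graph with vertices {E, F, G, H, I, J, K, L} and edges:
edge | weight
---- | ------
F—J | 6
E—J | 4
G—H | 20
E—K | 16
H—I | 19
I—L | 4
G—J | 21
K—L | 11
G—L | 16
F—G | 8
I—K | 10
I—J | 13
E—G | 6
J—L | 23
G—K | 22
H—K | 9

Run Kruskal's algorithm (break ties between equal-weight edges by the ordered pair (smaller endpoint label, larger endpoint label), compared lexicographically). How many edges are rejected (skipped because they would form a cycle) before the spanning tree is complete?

Kruskal's algorithm — process edges by increasing weight (ties by edge label):
E—J (4): add — endpoints in different components.
I—L (4): add — endpoints in different components.
E—G (6): add — endpoints in different components.
F—J (6): add — endpoints in different components.
F—G (8): skip — F and G already connected.
H—K (9): add — endpoints in different components.
I—K (10): add — endpoints in different components.
K—L (11): skip — K and L already connected.
I—J (13): add — endpoints in different components.
Edges rejected before the tree was complete: 2.

2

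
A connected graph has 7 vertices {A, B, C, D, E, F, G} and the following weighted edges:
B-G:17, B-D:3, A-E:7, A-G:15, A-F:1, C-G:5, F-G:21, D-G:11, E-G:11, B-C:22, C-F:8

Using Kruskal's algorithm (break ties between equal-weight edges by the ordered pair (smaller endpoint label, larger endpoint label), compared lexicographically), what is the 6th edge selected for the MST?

Kruskal's algorithm — process edges by increasing weight (ties by edge label):
A-F (1): add. Components now {A,F} {B} {C} {D} {E} {G}
B-D (3): add. Components now {A,F} {B,D} {C} {E} {G}
C-G (5): add. Components now {A,F} {B,D} {C,G} {E}
A-E (7): add. Components now {A,E,F} {B,D} {C,G}
C-F (8): add. Components now {A,C,E,F,G} {B,D}
D-G (11): add. Components now {A,B,C,D,E,F,G}
The 6th edge added is D-G.

D-G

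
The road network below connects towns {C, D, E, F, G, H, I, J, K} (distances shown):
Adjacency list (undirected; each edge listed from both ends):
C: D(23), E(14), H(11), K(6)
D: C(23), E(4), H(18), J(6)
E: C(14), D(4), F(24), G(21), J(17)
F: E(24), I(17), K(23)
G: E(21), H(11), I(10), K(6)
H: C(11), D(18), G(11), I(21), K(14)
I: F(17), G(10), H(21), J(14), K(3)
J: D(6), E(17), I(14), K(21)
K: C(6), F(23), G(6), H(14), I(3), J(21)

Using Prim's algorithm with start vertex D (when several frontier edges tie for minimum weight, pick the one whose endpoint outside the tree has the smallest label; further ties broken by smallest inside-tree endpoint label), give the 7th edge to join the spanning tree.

C-H

Prim, starting at D.
Step 1: cheapest edge leaving the tree is D-E (4); add E.
Step 2: cheapest edge leaving the tree is D-J (6); add J.
Step 3: cheapest edge leaving the tree is C-E (14); add C.
Step 4: cheapest edge leaving the tree is C-K (6); add K.
Step 5: cheapest edge leaving the tree is I-K (3); add I.
Step 6: cheapest edge leaving the tree is G-K (6); add G.
Step 7: cheapest edge leaving the tree is C-H (11); add H.
Step 8: cheapest edge leaving the tree is F-I (17); add F.
The 7th edge added is C-H.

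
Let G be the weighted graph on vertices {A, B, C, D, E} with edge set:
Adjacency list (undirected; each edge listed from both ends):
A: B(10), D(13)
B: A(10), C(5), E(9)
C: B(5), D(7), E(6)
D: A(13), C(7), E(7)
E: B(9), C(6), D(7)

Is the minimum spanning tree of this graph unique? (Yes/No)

Kruskal's algorithm — process edges by increasing weight (ties by edge label):
B-C (5): add — endpoints in different components.
C-E (6): add — endpoints in different components.
C-D (7): add — endpoints in different components.
D-E (7): skip — D and E already connected.
B-E (9): skip — B and E already connected.
A-B (10): add — endpoints in different components.
Non-tree edge D-E has weight 7, equal to the heaviest edge on its tree cycle — swapping gives another MST of the same weight. Not unique.

No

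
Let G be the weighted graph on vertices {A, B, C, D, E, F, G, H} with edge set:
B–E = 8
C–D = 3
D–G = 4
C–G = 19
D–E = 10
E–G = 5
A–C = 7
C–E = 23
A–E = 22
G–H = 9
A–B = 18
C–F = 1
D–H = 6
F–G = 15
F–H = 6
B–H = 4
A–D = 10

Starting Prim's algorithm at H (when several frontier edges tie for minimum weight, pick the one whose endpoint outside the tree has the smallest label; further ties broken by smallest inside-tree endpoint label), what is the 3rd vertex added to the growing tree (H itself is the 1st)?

D

Grow the tree from H using Prim:
Step 1: cheapest edge leaving the tree is B–H (4); add B.
Step 2: cheapest edge leaving the tree is D–H (6); add D.
Step 3: cheapest edge leaving the tree is C–D (3); add C.
Step 4: cheapest edge leaving the tree is C–F (1); add F.
Step 5: cheapest edge leaving the tree is D–G (4); add G.
Step 6: cheapest edge leaving the tree is E–G (5); add E.
Step 7: cheapest edge leaving the tree is A–C (7); add A.
Vertex order: H, B, D, C, F, G, E, A. The 3rd vertex is D.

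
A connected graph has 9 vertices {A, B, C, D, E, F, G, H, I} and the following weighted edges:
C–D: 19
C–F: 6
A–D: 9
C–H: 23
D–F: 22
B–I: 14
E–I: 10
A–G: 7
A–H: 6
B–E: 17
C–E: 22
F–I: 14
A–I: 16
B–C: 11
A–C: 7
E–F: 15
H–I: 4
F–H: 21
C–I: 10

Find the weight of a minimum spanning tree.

60

Prim's algorithm from E:
Step 1: cheapest edge leaving the tree is E–I (10); add I.
Step 2: cheapest edge leaving the tree is H–I (4); add H.
Step 3: cheapest edge leaving the tree is A–H (6); add A.
Step 4: cheapest edge leaving the tree is A–C (7); add C.
Step 5: cheapest edge leaving the tree is C–F (6); add F.
Step 6: cheapest edge leaving the tree is A–G (7); add G.
Step 7: cheapest edge leaving the tree is A–D (9); add D.
Step 8: cheapest edge leaving the tree is B–C (11); add B.
MST edges: E–I, H–I, A–H, A–C, C–F, A–G, A–D, B–C; total weight 10+4+6+7+6+7+9+11 = 60.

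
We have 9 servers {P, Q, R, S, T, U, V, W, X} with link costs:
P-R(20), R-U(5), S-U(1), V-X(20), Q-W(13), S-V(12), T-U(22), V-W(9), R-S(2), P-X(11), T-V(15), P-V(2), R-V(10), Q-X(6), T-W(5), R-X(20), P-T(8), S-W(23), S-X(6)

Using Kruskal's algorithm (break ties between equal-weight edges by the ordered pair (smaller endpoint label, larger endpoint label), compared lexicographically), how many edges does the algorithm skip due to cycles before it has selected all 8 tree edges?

Kruskal: consider edges lightest-first.
S-U (1): add — endpoints in different components.
P-V (2): add — endpoints in different components.
R-S (2): add — endpoints in different components.
R-U (5): skip — R and U already connected.
T-W (5): add — endpoints in different components.
Q-X (6): add — endpoints in different components.
S-X (6): add — endpoints in different components.
P-T (8): add — endpoints in different components.
V-W (9): skip — V and W already connected.
R-V (10): add — endpoints in different components.
Edges rejected before the tree was complete: 2.

2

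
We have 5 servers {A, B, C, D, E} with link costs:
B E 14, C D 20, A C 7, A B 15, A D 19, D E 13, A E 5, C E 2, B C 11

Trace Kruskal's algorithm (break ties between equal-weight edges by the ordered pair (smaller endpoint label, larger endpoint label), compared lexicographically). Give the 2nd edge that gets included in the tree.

Sort edges by weight, then run Kruskal:
C E (2): add — endpoints in different components.
A E (5): add — endpoints in different components.
A C (7): skip — A and C already connected.
B C (11): add — endpoints in different components.
D E (13): add — endpoints in different components.
The 2nd edge added is A E.

A-E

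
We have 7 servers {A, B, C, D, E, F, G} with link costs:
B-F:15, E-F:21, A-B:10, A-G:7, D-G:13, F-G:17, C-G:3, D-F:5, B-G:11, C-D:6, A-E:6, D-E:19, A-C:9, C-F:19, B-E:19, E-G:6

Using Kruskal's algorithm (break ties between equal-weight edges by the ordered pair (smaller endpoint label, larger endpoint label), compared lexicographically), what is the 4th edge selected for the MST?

Kruskal: consider edges lightest-first.
C-G (3): add. Components now {A} {B} {C,G} {D} {E} {F}
D-F (5): add. Components now {A} {B} {C,G} {D,F} {E}
A-E (6): add. Components now {A,E} {B} {C,G} {D,F}
C-D (6): add. Components now {A,E} {B} {C,D,F,G}
E-G (6): add. Components now {A,C,D,E,F,G} {B}
A-G (7): skip — A and G already connected.
A-C (9): skip — A and C already connected.
A-B (10): add. Components now {A,B,C,D,E,F,G}
The 4th edge added is C-D.

C-D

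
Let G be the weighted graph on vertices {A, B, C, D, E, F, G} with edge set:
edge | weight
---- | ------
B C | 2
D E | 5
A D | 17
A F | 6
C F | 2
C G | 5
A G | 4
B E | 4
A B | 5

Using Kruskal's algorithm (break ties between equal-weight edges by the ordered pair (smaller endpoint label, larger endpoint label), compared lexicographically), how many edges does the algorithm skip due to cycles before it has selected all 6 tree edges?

Kruskal's algorithm — process edges by increasing weight (ties by edge label):
B C (2): add — endpoints in different components.
C F (2): add — endpoints in different components.
A G (4): add — endpoints in different components.
B E (4): add — endpoints in different components.
A B (5): add — endpoints in different components.
C G (5): skip — C and G already connected.
D E (5): add — endpoints in different components.
Edges rejected before the tree was complete: 1.

1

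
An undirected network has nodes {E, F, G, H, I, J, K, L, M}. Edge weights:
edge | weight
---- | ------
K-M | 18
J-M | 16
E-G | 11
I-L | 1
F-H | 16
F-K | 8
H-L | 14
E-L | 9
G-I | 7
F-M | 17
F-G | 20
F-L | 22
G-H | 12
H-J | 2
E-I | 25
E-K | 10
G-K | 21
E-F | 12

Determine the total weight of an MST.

Kruskal: consider edges lightest-first.
I-L (1): add — endpoints in different components.
H-J (2): add — endpoints in different components.
G-I (7): add — endpoints in different components.
F-K (8): add — endpoints in different components.
E-L (9): add — endpoints in different components.
E-K (10): add — endpoints in different components.
E-G (11): skip — E and G already connected.
E-F (12): skip — E and F already connected.
G-H (12): add — endpoints in different components.
H-L (14): skip — H and L already connected.
F-H (16): skip — F and H already connected.
J-M (16): add — endpoints in different components.
MST edges: I-L, H-J, G-I, F-K, E-L, E-K, G-H, J-M; total weight 1+2+7+8+9+10+12+16 = 65.

65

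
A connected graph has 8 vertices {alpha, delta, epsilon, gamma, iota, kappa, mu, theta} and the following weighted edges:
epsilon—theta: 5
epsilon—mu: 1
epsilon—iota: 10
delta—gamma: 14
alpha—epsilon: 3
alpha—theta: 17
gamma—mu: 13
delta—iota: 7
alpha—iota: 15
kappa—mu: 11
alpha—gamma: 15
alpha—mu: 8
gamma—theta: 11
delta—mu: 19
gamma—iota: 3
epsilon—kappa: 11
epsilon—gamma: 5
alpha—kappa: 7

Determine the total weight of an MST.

31

Prim's algorithm from kappa:
Step 1: cheapest edge leaving the tree is alpha—kappa (7); add alpha.
Step 2: cheapest edge leaving the tree is alpha—epsilon (3); add epsilon.
Step 3: cheapest edge leaving the tree is epsilon—mu (1); add mu.
Step 4: cheapest edge leaving the tree is epsilon—gamma (5); add gamma.
Step 5: cheapest edge leaving the tree is gamma—iota (3); add iota.
Step 6: cheapest edge leaving the tree is epsilon—theta (5); add theta.
Step 7: cheapest edge leaving the tree is delta—iota (7); add delta.
MST edges: alpha—kappa, alpha—epsilon, epsilon—mu, epsilon—gamma, gamma—iota, epsilon—theta, delta—iota; total weight 7+3+1+5+3+5+7 = 31.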